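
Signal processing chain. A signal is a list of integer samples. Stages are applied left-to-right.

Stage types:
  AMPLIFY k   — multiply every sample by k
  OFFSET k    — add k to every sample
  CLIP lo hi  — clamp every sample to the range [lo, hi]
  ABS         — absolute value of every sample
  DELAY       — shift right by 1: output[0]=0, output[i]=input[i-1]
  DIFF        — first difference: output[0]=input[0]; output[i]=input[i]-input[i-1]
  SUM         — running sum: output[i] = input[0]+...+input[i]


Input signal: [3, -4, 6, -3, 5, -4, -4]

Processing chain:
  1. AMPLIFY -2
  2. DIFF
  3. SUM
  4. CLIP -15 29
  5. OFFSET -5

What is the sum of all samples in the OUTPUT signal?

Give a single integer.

Answer: -33

Derivation:
Input: [3, -4, 6, -3, 5, -4, -4]
Stage 1 (AMPLIFY -2): 3*-2=-6, -4*-2=8, 6*-2=-12, -3*-2=6, 5*-2=-10, -4*-2=8, -4*-2=8 -> [-6, 8, -12, 6, -10, 8, 8]
Stage 2 (DIFF): s[0]=-6, 8--6=14, -12-8=-20, 6--12=18, -10-6=-16, 8--10=18, 8-8=0 -> [-6, 14, -20, 18, -16, 18, 0]
Stage 3 (SUM): sum[0..0]=-6, sum[0..1]=8, sum[0..2]=-12, sum[0..3]=6, sum[0..4]=-10, sum[0..5]=8, sum[0..6]=8 -> [-6, 8, -12, 6, -10, 8, 8]
Stage 4 (CLIP -15 29): clip(-6,-15,29)=-6, clip(8,-15,29)=8, clip(-12,-15,29)=-12, clip(6,-15,29)=6, clip(-10,-15,29)=-10, clip(8,-15,29)=8, clip(8,-15,29)=8 -> [-6, 8, -12, 6, -10, 8, 8]
Stage 5 (OFFSET -5): -6+-5=-11, 8+-5=3, -12+-5=-17, 6+-5=1, -10+-5=-15, 8+-5=3, 8+-5=3 -> [-11, 3, -17, 1, -15, 3, 3]
Output sum: -33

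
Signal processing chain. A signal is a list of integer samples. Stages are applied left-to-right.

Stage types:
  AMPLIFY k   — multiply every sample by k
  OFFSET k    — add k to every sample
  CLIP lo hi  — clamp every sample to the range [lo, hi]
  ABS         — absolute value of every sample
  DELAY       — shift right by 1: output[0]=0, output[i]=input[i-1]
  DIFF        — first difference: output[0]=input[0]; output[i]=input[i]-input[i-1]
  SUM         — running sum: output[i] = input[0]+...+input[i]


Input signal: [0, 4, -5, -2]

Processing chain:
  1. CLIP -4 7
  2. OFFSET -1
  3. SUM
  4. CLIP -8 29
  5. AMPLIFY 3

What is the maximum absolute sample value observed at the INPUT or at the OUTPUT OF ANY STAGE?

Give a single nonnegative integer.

Input: [0, 4, -5, -2] (max |s|=5)
Stage 1 (CLIP -4 7): clip(0,-4,7)=0, clip(4,-4,7)=4, clip(-5,-4,7)=-4, clip(-2,-4,7)=-2 -> [0, 4, -4, -2] (max |s|=4)
Stage 2 (OFFSET -1): 0+-1=-1, 4+-1=3, -4+-1=-5, -2+-1=-3 -> [-1, 3, -5, -3] (max |s|=5)
Stage 3 (SUM): sum[0..0]=-1, sum[0..1]=2, sum[0..2]=-3, sum[0..3]=-6 -> [-1, 2, -3, -6] (max |s|=6)
Stage 4 (CLIP -8 29): clip(-1,-8,29)=-1, clip(2,-8,29)=2, clip(-3,-8,29)=-3, clip(-6,-8,29)=-6 -> [-1, 2, -3, -6] (max |s|=6)
Stage 5 (AMPLIFY 3): -1*3=-3, 2*3=6, -3*3=-9, -6*3=-18 -> [-3, 6, -9, -18] (max |s|=18)
Overall max amplitude: 18

Answer: 18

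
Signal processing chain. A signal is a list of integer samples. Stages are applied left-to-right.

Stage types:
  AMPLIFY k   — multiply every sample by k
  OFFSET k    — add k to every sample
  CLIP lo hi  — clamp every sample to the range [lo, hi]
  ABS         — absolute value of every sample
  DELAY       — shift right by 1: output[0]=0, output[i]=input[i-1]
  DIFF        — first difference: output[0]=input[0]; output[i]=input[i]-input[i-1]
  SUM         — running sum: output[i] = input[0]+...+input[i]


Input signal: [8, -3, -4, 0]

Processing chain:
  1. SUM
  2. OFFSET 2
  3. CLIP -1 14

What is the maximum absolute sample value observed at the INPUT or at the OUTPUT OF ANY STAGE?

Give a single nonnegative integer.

Answer: 10

Derivation:
Input: [8, -3, -4, 0] (max |s|=8)
Stage 1 (SUM): sum[0..0]=8, sum[0..1]=5, sum[0..2]=1, sum[0..3]=1 -> [8, 5, 1, 1] (max |s|=8)
Stage 2 (OFFSET 2): 8+2=10, 5+2=7, 1+2=3, 1+2=3 -> [10, 7, 3, 3] (max |s|=10)
Stage 3 (CLIP -1 14): clip(10,-1,14)=10, clip(7,-1,14)=7, clip(3,-1,14)=3, clip(3,-1,14)=3 -> [10, 7, 3, 3] (max |s|=10)
Overall max amplitude: 10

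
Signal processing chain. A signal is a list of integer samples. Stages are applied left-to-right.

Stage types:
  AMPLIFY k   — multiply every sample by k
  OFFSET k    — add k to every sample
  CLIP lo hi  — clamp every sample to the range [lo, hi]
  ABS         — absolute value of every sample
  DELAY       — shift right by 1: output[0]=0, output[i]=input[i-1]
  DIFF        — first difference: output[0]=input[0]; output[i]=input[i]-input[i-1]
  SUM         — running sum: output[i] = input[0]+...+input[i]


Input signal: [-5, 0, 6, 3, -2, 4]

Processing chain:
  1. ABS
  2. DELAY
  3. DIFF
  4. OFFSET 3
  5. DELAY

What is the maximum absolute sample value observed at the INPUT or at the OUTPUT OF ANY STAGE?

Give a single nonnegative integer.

Answer: 9

Derivation:
Input: [-5, 0, 6, 3, -2, 4] (max |s|=6)
Stage 1 (ABS): |-5|=5, |0|=0, |6|=6, |3|=3, |-2|=2, |4|=4 -> [5, 0, 6, 3, 2, 4] (max |s|=6)
Stage 2 (DELAY): [0, 5, 0, 6, 3, 2] = [0, 5, 0, 6, 3, 2] -> [0, 5, 0, 6, 3, 2] (max |s|=6)
Stage 3 (DIFF): s[0]=0, 5-0=5, 0-5=-5, 6-0=6, 3-6=-3, 2-3=-1 -> [0, 5, -5, 6, -3, -1] (max |s|=6)
Stage 4 (OFFSET 3): 0+3=3, 5+3=8, -5+3=-2, 6+3=9, -3+3=0, -1+3=2 -> [3, 8, -2, 9, 0, 2] (max |s|=9)
Stage 5 (DELAY): [0, 3, 8, -2, 9, 0] = [0, 3, 8, -2, 9, 0] -> [0, 3, 8, -2, 9, 0] (max |s|=9)
Overall max amplitude: 9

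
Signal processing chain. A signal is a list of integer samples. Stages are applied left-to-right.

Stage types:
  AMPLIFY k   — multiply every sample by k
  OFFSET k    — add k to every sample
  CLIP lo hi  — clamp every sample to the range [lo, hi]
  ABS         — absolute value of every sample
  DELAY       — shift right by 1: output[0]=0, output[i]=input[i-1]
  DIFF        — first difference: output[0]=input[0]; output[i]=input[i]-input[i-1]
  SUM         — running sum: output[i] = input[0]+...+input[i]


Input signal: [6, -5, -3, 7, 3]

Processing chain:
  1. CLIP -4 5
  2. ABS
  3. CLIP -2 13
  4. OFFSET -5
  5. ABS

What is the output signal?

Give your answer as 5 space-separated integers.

Answer: 0 1 2 0 2

Derivation:
Input: [6, -5, -3, 7, 3]
Stage 1 (CLIP -4 5): clip(6,-4,5)=5, clip(-5,-4,5)=-4, clip(-3,-4,5)=-3, clip(7,-4,5)=5, clip(3,-4,5)=3 -> [5, -4, -3, 5, 3]
Stage 2 (ABS): |5|=5, |-4|=4, |-3|=3, |5|=5, |3|=3 -> [5, 4, 3, 5, 3]
Stage 3 (CLIP -2 13): clip(5,-2,13)=5, clip(4,-2,13)=4, clip(3,-2,13)=3, clip(5,-2,13)=5, clip(3,-2,13)=3 -> [5, 4, 3, 5, 3]
Stage 4 (OFFSET -5): 5+-5=0, 4+-5=-1, 3+-5=-2, 5+-5=0, 3+-5=-2 -> [0, -1, -2, 0, -2]
Stage 5 (ABS): |0|=0, |-1|=1, |-2|=2, |0|=0, |-2|=2 -> [0, 1, 2, 0, 2]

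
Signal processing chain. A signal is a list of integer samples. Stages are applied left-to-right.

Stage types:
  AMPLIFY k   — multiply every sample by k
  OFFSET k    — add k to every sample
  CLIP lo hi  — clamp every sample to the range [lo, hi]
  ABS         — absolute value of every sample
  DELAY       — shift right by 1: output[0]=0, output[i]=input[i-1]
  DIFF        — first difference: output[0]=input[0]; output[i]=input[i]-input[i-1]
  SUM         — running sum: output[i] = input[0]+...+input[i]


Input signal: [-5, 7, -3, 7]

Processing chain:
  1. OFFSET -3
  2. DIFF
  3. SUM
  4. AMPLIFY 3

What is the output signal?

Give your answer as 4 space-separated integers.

Answer: -24 12 -18 12

Derivation:
Input: [-5, 7, -3, 7]
Stage 1 (OFFSET -3): -5+-3=-8, 7+-3=4, -3+-3=-6, 7+-3=4 -> [-8, 4, -6, 4]
Stage 2 (DIFF): s[0]=-8, 4--8=12, -6-4=-10, 4--6=10 -> [-8, 12, -10, 10]
Stage 3 (SUM): sum[0..0]=-8, sum[0..1]=4, sum[0..2]=-6, sum[0..3]=4 -> [-8, 4, -6, 4]
Stage 4 (AMPLIFY 3): -8*3=-24, 4*3=12, -6*3=-18, 4*3=12 -> [-24, 12, -18, 12]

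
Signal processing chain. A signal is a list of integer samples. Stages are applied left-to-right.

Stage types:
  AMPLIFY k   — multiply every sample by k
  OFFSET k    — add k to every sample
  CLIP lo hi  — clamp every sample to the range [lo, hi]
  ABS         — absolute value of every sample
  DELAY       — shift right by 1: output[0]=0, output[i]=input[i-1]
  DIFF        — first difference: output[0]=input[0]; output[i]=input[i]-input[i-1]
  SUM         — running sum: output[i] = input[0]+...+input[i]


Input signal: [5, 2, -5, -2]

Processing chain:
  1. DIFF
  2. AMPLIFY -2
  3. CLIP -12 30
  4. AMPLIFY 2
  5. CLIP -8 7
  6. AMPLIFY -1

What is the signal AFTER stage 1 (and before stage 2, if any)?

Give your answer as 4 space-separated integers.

Answer: 5 -3 -7 3

Derivation:
Input: [5, 2, -5, -2]
Stage 1 (DIFF): s[0]=5, 2-5=-3, -5-2=-7, -2--5=3 -> [5, -3, -7, 3]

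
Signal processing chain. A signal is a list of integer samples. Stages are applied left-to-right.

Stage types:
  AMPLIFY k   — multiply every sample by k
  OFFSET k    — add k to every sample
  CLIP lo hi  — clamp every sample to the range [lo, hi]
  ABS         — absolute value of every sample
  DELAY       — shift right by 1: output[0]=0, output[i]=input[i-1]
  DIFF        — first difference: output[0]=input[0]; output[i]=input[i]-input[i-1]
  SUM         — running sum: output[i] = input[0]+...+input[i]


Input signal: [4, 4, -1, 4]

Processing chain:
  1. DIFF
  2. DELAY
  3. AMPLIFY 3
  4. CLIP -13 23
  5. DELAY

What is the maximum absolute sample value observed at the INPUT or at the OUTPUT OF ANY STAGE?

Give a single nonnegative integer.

Input: [4, 4, -1, 4] (max |s|=4)
Stage 1 (DIFF): s[0]=4, 4-4=0, -1-4=-5, 4--1=5 -> [4, 0, -5, 5] (max |s|=5)
Stage 2 (DELAY): [0, 4, 0, -5] = [0, 4, 0, -5] -> [0, 4, 0, -5] (max |s|=5)
Stage 3 (AMPLIFY 3): 0*3=0, 4*3=12, 0*3=0, -5*3=-15 -> [0, 12, 0, -15] (max |s|=15)
Stage 4 (CLIP -13 23): clip(0,-13,23)=0, clip(12,-13,23)=12, clip(0,-13,23)=0, clip(-15,-13,23)=-13 -> [0, 12, 0, -13] (max |s|=13)
Stage 5 (DELAY): [0, 0, 12, 0] = [0, 0, 12, 0] -> [0, 0, 12, 0] (max |s|=12)
Overall max amplitude: 15

Answer: 15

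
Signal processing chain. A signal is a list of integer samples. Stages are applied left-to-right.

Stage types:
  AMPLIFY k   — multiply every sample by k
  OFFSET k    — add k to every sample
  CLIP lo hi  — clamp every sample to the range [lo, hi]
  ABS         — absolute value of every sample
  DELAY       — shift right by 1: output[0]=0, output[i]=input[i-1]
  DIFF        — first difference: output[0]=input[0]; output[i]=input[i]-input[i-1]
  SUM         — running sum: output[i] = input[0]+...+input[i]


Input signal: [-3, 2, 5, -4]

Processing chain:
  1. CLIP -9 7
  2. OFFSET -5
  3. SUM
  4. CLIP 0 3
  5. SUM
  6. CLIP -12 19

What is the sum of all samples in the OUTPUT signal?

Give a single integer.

Input: [-3, 2, 5, -4]
Stage 1 (CLIP -9 7): clip(-3,-9,7)=-3, clip(2,-9,7)=2, clip(5,-9,7)=5, clip(-4,-9,7)=-4 -> [-3, 2, 5, -4]
Stage 2 (OFFSET -5): -3+-5=-8, 2+-5=-3, 5+-5=0, -4+-5=-9 -> [-8, -3, 0, -9]
Stage 3 (SUM): sum[0..0]=-8, sum[0..1]=-11, sum[0..2]=-11, sum[0..3]=-20 -> [-8, -11, -11, -20]
Stage 4 (CLIP 0 3): clip(-8,0,3)=0, clip(-11,0,3)=0, clip(-11,0,3)=0, clip(-20,0,3)=0 -> [0, 0, 0, 0]
Stage 5 (SUM): sum[0..0]=0, sum[0..1]=0, sum[0..2]=0, sum[0..3]=0 -> [0, 0, 0, 0]
Stage 6 (CLIP -12 19): clip(0,-12,19)=0, clip(0,-12,19)=0, clip(0,-12,19)=0, clip(0,-12,19)=0 -> [0, 0, 0, 0]
Output sum: 0

Answer: 0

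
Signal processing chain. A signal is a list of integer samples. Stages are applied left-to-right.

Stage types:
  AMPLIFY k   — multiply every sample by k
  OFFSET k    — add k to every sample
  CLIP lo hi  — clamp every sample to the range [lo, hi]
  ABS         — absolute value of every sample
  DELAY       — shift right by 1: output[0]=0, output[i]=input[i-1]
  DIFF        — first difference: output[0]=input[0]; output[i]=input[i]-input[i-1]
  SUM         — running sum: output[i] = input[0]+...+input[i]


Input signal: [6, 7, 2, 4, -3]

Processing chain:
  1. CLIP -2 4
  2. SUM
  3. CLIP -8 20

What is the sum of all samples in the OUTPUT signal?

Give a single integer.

Answer: 48

Derivation:
Input: [6, 7, 2, 4, -3]
Stage 1 (CLIP -2 4): clip(6,-2,4)=4, clip(7,-2,4)=4, clip(2,-2,4)=2, clip(4,-2,4)=4, clip(-3,-2,4)=-2 -> [4, 4, 2, 4, -2]
Stage 2 (SUM): sum[0..0]=4, sum[0..1]=8, sum[0..2]=10, sum[0..3]=14, sum[0..4]=12 -> [4, 8, 10, 14, 12]
Stage 3 (CLIP -8 20): clip(4,-8,20)=4, clip(8,-8,20)=8, clip(10,-8,20)=10, clip(14,-8,20)=14, clip(12,-8,20)=12 -> [4, 8, 10, 14, 12]
Output sum: 48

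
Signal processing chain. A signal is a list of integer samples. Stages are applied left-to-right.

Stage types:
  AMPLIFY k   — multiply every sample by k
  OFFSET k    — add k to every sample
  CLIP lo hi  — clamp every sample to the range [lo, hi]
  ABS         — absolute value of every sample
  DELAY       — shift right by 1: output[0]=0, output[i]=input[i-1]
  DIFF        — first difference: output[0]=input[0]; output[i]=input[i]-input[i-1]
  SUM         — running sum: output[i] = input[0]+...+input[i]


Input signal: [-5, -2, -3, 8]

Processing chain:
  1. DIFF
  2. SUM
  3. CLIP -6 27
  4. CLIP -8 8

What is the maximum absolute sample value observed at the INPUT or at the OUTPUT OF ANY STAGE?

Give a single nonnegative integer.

Answer: 11

Derivation:
Input: [-5, -2, -3, 8] (max |s|=8)
Stage 1 (DIFF): s[0]=-5, -2--5=3, -3--2=-1, 8--3=11 -> [-5, 3, -1, 11] (max |s|=11)
Stage 2 (SUM): sum[0..0]=-5, sum[0..1]=-2, sum[0..2]=-3, sum[0..3]=8 -> [-5, -2, -3, 8] (max |s|=8)
Stage 3 (CLIP -6 27): clip(-5,-6,27)=-5, clip(-2,-6,27)=-2, clip(-3,-6,27)=-3, clip(8,-6,27)=8 -> [-5, -2, -3, 8] (max |s|=8)
Stage 4 (CLIP -8 8): clip(-5,-8,8)=-5, clip(-2,-8,8)=-2, clip(-3,-8,8)=-3, clip(8,-8,8)=8 -> [-5, -2, -3, 8] (max |s|=8)
Overall max amplitude: 11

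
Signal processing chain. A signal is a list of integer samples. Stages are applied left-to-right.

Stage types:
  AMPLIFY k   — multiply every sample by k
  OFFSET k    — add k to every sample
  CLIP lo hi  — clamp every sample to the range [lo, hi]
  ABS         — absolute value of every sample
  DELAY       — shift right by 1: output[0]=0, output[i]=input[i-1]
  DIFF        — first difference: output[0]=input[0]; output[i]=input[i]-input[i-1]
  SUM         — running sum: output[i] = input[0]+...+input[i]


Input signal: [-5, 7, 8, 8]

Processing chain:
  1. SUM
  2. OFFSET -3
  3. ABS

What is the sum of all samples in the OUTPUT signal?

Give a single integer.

Answer: 31

Derivation:
Input: [-5, 7, 8, 8]
Stage 1 (SUM): sum[0..0]=-5, sum[0..1]=2, sum[0..2]=10, sum[0..3]=18 -> [-5, 2, 10, 18]
Stage 2 (OFFSET -3): -5+-3=-8, 2+-3=-1, 10+-3=7, 18+-3=15 -> [-8, -1, 7, 15]
Stage 3 (ABS): |-8|=8, |-1|=1, |7|=7, |15|=15 -> [8, 1, 7, 15]
Output sum: 31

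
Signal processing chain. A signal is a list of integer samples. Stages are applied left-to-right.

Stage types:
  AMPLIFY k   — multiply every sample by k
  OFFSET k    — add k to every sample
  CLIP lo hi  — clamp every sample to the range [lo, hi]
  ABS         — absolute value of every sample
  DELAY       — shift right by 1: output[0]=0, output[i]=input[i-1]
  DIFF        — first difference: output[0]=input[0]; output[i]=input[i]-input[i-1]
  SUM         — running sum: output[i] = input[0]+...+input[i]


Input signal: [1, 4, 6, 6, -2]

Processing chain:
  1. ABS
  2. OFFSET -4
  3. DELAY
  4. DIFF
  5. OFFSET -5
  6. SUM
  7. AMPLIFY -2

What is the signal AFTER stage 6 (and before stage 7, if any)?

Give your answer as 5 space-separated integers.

Answer: -5 -13 -15 -18 -23

Derivation:
Input: [1, 4, 6, 6, -2]
Stage 1 (ABS): |1|=1, |4|=4, |6|=6, |6|=6, |-2|=2 -> [1, 4, 6, 6, 2]
Stage 2 (OFFSET -4): 1+-4=-3, 4+-4=0, 6+-4=2, 6+-4=2, 2+-4=-2 -> [-3, 0, 2, 2, -2]
Stage 3 (DELAY): [0, -3, 0, 2, 2] = [0, -3, 0, 2, 2] -> [0, -3, 0, 2, 2]
Stage 4 (DIFF): s[0]=0, -3-0=-3, 0--3=3, 2-0=2, 2-2=0 -> [0, -3, 3, 2, 0]
Stage 5 (OFFSET -5): 0+-5=-5, -3+-5=-8, 3+-5=-2, 2+-5=-3, 0+-5=-5 -> [-5, -8, -2, -3, -5]
Stage 6 (SUM): sum[0..0]=-5, sum[0..1]=-13, sum[0..2]=-15, sum[0..3]=-18, sum[0..4]=-23 -> [-5, -13, -15, -18, -23]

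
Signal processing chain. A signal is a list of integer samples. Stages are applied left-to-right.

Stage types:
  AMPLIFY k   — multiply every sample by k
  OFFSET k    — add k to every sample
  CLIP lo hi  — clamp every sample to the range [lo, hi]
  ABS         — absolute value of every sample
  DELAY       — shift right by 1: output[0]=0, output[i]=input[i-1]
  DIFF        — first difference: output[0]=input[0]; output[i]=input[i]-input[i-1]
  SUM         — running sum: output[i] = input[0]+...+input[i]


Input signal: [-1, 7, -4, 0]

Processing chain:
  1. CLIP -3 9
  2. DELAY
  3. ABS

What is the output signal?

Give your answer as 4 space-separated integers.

Input: [-1, 7, -4, 0]
Stage 1 (CLIP -3 9): clip(-1,-3,9)=-1, clip(7,-3,9)=7, clip(-4,-3,9)=-3, clip(0,-3,9)=0 -> [-1, 7, -3, 0]
Stage 2 (DELAY): [0, -1, 7, -3] = [0, -1, 7, -3] -> [0, -1, 7, -3]
Stage 3 (ABS): |0|=0, |-1|=1, |7|=7, |-3|=3 -> [0, 1, 7, 3]

Answer: 0 1 7 3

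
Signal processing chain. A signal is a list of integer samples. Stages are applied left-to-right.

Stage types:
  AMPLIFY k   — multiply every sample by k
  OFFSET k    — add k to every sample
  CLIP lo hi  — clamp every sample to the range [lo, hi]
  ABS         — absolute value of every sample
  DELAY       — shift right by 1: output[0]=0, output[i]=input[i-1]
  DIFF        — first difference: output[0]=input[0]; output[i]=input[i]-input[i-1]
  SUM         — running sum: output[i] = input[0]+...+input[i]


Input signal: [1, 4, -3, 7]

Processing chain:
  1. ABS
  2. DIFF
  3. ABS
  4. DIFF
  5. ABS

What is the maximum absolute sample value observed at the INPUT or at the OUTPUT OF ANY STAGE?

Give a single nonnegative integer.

Answer: 7

Derivation:
Input: [1, 4, -3, 7] (max |s|=7)
Stage 1 (ABS): |1|=1, |4|=4, |-3|=3, |7|=7 -> [1, 4, 3, 7] (max |s|=7)
Stage 2 (DIFF): s[0]=1, 4-1=3, 3-4=-1, 7-3=4 -> [1, 3, -1, 4] (max |s|=4)
Stage 3 (ABS): |1|=1, |3|=3, |-1|=1, |4|=4 -> [1, 3, 1, 4] (max |s|=4)
Stage 4 (DIFF): s[0]=1, 3-1=2, 1-3=-2, 4-1=3 -> [1, 2, -2, 3] (max |s|=3)
Stage 5 (ABS): |1|=1, |2|=2, |-2|=2, |3|=3 -> [1, 2, 2, 3] (max |s|=3)
Overall max amplitude: 7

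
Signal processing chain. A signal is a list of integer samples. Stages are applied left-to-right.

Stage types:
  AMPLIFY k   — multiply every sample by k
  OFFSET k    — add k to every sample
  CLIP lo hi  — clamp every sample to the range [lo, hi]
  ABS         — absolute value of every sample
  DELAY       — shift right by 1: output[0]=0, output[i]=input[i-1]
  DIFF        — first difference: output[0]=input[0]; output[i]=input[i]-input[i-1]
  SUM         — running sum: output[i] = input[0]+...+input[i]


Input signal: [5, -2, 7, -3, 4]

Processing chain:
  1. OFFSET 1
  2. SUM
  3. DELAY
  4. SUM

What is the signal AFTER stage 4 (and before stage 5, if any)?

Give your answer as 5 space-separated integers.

Answer: 0 6 11 24 35

Derivation:
Input: [5, -2, 7, -3, 4]
Stage 1 (OFFSET 1): 5+1=6, -2+1=-1, 7+1=8, -3+1=-2, 4+1=5 -> [6, -1, 8, -2, 5]
Stage 2 (SUM): sum[0..0]=6, sum[0..1]=5, sum[0..2]=13, sum[0..3]=11, sum[0..4]=16 -> [6, 5, 13, 11, 16]
Stage 3 (DELAY): [0, 6, 5, 13, 11] = [0, 6, 5, 13, 11] -> [0, 6, 5, 13, 11]
Stage 4 (SUM): sum[0..0]=0, sum[0..1]=6, sum[0..2]=11, sum[0..3]=24, sum[0..4]=35 -> [0, 6, 11, 24, 35]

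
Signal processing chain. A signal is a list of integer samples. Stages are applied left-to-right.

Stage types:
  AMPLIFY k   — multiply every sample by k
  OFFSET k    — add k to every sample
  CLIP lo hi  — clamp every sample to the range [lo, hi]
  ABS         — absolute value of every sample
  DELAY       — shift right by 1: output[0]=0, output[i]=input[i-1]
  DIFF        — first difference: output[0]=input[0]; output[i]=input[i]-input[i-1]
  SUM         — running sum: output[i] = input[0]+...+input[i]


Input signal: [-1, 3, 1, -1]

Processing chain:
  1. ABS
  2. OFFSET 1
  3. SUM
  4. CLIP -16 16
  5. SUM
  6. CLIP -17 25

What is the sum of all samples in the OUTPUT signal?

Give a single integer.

Input: [-1, 3, 1, -1]
Stage 1 (ABS): |-1|=1, |3|=3, |1|=1, |-1|=1 -> [1, 3, 1, 1]
Stage 2 (OFFSET 1): 1+1=2, 3+1=4, 1+1=2, 1+1=2 -> [2, 4, 2, 2]
Stage 3 (SUM): sum[0..0]=2, sum[0..1]=6, sum[0..2]=8, sum[0..3]=10 -> [2, 6, 8, 10]
Stage 4 (CLIP -16 16): clip(2,-16,16)=2, clip(6,-16,16)=6, clip(8,-16,16)=8, clip(10,-16,16)=10 -> [2, 6, 8, 10]
Stage 5 (SUM): sum[0..0]=2, sum[0..1]=8, sum[0..2]=16, sum[0..3]=26 -> [2, 8, 16, 26]
Stage 6 (CLIP -17 25): clip(2,-17,25)=2, clip(8,-17,25)=8, clip(16,-17,25)=16, clip(26,-17,25)=25 -> [2, 8, 16, 25]
Output sum: 51

Answer: 51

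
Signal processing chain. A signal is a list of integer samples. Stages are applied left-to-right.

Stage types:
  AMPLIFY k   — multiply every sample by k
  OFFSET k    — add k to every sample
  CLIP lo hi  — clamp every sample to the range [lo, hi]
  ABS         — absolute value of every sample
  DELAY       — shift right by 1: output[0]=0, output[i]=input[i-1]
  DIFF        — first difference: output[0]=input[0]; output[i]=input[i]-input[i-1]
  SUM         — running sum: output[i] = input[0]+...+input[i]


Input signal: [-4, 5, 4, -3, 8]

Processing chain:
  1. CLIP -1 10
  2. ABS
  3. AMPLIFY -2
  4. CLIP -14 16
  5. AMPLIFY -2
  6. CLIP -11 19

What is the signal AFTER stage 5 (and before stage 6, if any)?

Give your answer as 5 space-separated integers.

Input: [-4, 5, 4, -3, 8]
Stage 1 (CLIP -1 10): clip(-4,-1,10)=-1, clip(5,-1,10)=5, clip(4,-1,10)=4, clip(-3,-1,10)=-1, clip(8,-1,10)=8 -> [-1, 5, 4, -1, 8]
Stage 2 (ABS): |-1|=1, |5|=5, |4|=4, |-1|=1, |8|=8 -> [1, 5, 4, 1, 8]
Stage 3 (AMPLIFY -2): 1*-2=-2, 5*-2=-10, 4*-2=-8, 1*-2=-2, 8*-2=-16 -> [-2, -10, -8, -2, -16]
Stage 4 (CLIP -14 16): clip(-2,-14,16)=-2, clip(-10,-14,16)=-10, clip(-8,-14,16)=-8, clip(-2,-14,16)=-2, clip(-16,-14,16)=-14 -> [-2, -10, -8, -2, -14]
Stage 5 (AMPLIFY -2): -2*-2=4, -10*-2=20, -8*-2=16, -2*-2=4, -14*-2=28 -> [4, 20, 16, 4, 28]

Answer: 4 20 16 4 28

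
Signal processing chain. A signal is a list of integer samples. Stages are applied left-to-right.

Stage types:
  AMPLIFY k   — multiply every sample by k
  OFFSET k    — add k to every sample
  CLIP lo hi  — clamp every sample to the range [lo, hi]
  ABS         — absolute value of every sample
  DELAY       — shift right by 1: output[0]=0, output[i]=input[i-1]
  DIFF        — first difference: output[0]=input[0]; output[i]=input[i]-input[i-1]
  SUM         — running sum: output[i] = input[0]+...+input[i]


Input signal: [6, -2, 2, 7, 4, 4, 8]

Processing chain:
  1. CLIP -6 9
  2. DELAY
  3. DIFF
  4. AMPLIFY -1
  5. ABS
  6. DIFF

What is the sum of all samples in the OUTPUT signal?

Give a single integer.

Input: [6, -2, 2, 7, 4, 4, 8]
Stage 1 (CLIP -6 9): clip(6,-6,9)=6, clip(-2,-6,9)=-2, clip(2,-6,9)=2, clip(7,-6,9)=7, clip(4,-6,9)=4, clip(4,-6,9)=4, clip(8,-6,9)=8 -> [6, -2, 2, 7, 4, 4, 8]
Stage 2 (DELAY): [0, 6, -2, 2, 7, 4, 4] = [0, 6, -2, 2, 7, 4, 4] -> [0, 6, -2, 2, 7, 4, 4]
Stage 3 (DIFF): s[0]=0, 6-0=6, -2-6=-8, 2--2=4, 7-2=5, 4-7=-3, 4-4=0 -> [0, 6, -8, 4, 5, -3, 0]
Stage 4 (AMPLIFY -1): 0*-1=0, 6*-1=-6, -8*-1=8, 4*-1=-4, 5*-1=-5, -3*-1=3, 0*-1=0 -> [0, -6, 8, -4, -5, 3, 0]
Stage 5 (ABS): |0|=0, |-6|=6, |8|=8, |-4|=4, |-5|=5, |3|=3, |0|=0 -> [0, 6, 8, 4, 5, 3, 0]
Stage 6 (DIFF): s[0]=0, 6-0=6, 8-6=2, 4-8=-4, 5-4=1, 3-5=-2, 0-3=-3 -> [0, 6, 2, -4, 1, -2, -3]
Output sum: 0

Answer: 0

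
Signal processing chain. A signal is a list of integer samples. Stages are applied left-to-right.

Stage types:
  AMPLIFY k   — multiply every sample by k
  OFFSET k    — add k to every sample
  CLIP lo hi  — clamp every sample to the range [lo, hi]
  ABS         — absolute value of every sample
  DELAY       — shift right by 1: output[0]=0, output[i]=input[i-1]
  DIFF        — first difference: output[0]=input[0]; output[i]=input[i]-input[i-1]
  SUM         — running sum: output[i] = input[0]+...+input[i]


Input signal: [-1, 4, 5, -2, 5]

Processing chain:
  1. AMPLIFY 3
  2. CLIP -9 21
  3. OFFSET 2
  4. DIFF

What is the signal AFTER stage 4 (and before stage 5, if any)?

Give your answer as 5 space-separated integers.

Answer: -1 15 3 -21 21

Derivation:
Input: [-1, 4, 5, -2, 5]
Stage 1 (AMPLIFY 3): -1*3=-3, 4*3=12, 5*3=15, -2*3=-6, 5*3=15 -> [-3, 12, 15, -6, 15]
Stage 2 (CLIP -9 21): clip(-3,-9,21)=-3, clip(12,-9,21)=12, clip(15,-9,21)=15, clip(-6,-9,21)=-6, clip(15,-9,21)=15 -> [-3, 12, 15, -6, 15]
Stage 3 (OFFSET 2): -3+2=-1, 12+2=14, 15+2=17, -6+2=-4, 15+2=17 -> [-1, 14, 17, -4, 17]
Stage 4 (DIFF): s[0]=-1, 14--1=15, 17-14=3, -4-17=-21, 17--4=21 -> [-1, 15, 3, -21, 21]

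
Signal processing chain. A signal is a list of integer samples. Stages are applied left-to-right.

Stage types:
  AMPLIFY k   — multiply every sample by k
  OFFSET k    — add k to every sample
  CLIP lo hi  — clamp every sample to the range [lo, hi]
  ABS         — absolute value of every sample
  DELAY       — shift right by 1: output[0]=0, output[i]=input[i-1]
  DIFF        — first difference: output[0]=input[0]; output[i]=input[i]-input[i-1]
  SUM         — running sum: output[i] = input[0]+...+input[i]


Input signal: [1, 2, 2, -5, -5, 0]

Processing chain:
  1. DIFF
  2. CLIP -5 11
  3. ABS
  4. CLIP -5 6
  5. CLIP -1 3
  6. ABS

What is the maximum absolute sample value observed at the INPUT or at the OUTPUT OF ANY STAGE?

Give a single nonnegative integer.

Answer: 7

Derivation:
Input: [1, 2, 2, -5, -5, 0] (max |s|=5)
Stage 1 (DIFF): s[0]=1, 2-1=1, 2-2=0, -5-2=-7, -5--5=0, 0--5=5 -> [1, 1, 0, -7, 0, 5] (max |s|=7)
Stage 2 (CLIP -5 11): clip(1,-5,11)=1, clip(1,-5,11)=1, clip(0,-5,11)=0, clip(-7,-5,11)=-5, clip(0,-5,11)=0, clip(5,-5,11)=5 -> [1, 1, 0, -5, 0, 5] (max |s|=5)
Stage 3 (ABS): |1|=1, |1|=1, |0|=0, |-5|=5, |0|=0, |5|=5 -> [1, 1, 0, 5, 0, 5] (max |s|=5)
Stage 4 (CLIP -5 6): clip(1,-5,6)=1, clip(1,-5,6)=1, clip(0,-5,6)=0, clip(5,-5,6)=5, clip(0,-5,6)=0, clip(5,-5,6)=5 -> [1, 1, 0, 5, 0, 5] (max |s|=5)
Stage 5 (CLIP -1 3): clip(1,-1,3)=1, clip(1,-1,3)=1, clip(0,-1,3)=0, clip(5,-1,3)=3, clip(0,-1,3)=0, clip(5,-1,3)=3 -> [1, 1, 0, 3, 0, 3] (max |s|=3)
Stage 6 (ABS): |1|=1, |1|=1, |0|=0, |3|=3, |0|=0, |3|=3 -> [1, 1, 0, 3, 0, 3] (max |s|=3)
Overall max amplitude: 7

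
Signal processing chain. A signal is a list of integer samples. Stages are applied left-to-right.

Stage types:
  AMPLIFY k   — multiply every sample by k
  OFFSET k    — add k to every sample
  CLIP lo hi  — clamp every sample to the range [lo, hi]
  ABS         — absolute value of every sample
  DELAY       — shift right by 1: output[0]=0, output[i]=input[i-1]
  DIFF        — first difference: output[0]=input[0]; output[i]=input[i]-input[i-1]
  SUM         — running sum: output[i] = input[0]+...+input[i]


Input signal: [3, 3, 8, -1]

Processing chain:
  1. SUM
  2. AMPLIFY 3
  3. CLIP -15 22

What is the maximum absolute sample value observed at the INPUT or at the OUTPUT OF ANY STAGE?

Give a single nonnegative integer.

Input: [3, 3, 8, -1] (max |s|=8)
Stage 1 (SUM): sum[0..0]=3, sum[0..1]=6, sum[0..2]=14, sum[0..3]=13 -> [3, 6, 14, 13] (max |s|=14)
Stage 2 (AMPLIFY 3): 3*3=9, 6*3=18, 14*3=42, 13*3=39 -> [9, 18, 42, 39] (max |s|=42)
Stage 3 (CLIP -15 22): clip(9,-15,22)=9, clip(18,-15,22)=18, clip(42,-15,22)=22, clip(39,-15,22)=22 -> [9, 18, 22, 22] (max |s|=22)
Overall max amplitude: 42

Answer: 42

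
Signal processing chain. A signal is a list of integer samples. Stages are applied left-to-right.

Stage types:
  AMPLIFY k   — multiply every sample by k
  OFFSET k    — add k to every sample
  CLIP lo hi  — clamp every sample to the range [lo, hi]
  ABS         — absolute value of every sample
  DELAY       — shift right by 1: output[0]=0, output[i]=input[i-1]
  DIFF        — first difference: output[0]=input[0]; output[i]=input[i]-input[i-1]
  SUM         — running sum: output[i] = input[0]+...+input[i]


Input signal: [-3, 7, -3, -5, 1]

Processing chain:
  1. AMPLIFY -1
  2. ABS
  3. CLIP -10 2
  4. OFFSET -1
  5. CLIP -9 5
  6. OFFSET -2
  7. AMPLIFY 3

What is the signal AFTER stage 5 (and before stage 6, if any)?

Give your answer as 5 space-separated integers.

Answer: 1 1 1 1 0

Derivation:
Input: [-3, 7, -3, -5, 1]
Stage 1 (AMPLIFY -1): -3*-1=3, 7*-1=-7, -3*-1=3, -5*-1=5, 1*-1=-1 -> [3, -7, 3, 5, -1]
Stage 2 (ABS): |3|=3, |-7|=7, |3|=3, |5|=5, |-1|=1 -> [3, 7, 3, 5, 1]
Stage 3 (CLIP -10 2): clip(3,-10,2)=2, clip(7,-10,2)=2, clip(3,-10,2)=2, clip(5,-10,2)=2, clip(1,-10,2)=1 -> [2, 2, 2, 2, 1]
Stage 4 (OFFSET -1): 2+-1=1, 2+-1=1, 2+-1=1, 2+-1=1, 1+-1=0 -> [1, 1, 1, 1, 0]
Stage 5 (CLIP -9 5): clip(1,-9,5)=1, clip(1,-9,5)=1, clip(1,-9,5)=1, clip(1,-9,5)=1, clip(0,-9,5)=0 -> [1, 1, 1, 1, 0]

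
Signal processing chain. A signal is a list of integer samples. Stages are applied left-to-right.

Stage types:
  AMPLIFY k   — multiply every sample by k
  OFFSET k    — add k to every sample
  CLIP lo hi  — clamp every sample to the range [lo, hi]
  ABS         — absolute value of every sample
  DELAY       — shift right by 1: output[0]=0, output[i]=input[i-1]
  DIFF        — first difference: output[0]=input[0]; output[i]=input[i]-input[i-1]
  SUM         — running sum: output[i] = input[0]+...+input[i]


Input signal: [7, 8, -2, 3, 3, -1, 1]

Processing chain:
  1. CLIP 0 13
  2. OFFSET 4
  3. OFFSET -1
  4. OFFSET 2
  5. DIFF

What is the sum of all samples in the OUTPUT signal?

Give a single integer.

Answer: 6

Derivation:
Input: [7, 8, -2, 3, 3, -1, 1]
Stage 1 (CLIP 0 13): clip(7,0,13)=7, clip(8,0,13)=8, clip(-2,0,13)=0, clip(3,0,13)=3, clip(3,0,13)=3, clip(-1,0,13)=0, clip(1,0,13)=1 -> [7, 8, 0, 3, 3, 0, 1]
Stage 2 (OFFSET 4): 7+4=11, 8+4=12, 0+4=4, 3+4=7, 3+4=7, 0+4=4, 1+4=5 -> [11, 12, 4, 7, 7, 4, 5]
Stage 3 (OFFSET -1): 11+-1=10, 12+-1=11, 4+-1=3, 7+-1=6, 7+-1=6, 4+-1=3, 5+-1=4 -> [10, 11, 3, 6, 6, 3, 4]
Stage 4 (OFFSET 2): 10+2=12, 11+2=13, 3+2=5, 6+2=8, 6+2=8, 3+2=5, 4+2=6 -> [12, 13, 5, 8, 8, 5, 6]
Stage 5 (DIFF): s[0]=12, 13-12=1, 5-13=-8, 8-5=3, 8-8=0, 5-8=-3, 6-5=1 -> [12, 1, -8, 3, 0, -3, 1]
Output sum: 6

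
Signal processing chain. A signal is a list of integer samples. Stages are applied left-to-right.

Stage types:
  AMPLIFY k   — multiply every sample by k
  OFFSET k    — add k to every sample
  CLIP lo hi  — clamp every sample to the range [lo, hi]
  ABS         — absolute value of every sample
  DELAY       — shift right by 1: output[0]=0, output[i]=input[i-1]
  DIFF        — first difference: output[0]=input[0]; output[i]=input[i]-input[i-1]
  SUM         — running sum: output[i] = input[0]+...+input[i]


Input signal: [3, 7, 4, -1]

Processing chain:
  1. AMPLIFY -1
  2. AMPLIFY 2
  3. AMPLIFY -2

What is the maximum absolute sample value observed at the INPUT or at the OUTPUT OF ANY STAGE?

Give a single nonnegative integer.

Input: [3, 7, 4, -1] (max |s|=7)
Stage 1 (AMPLIFY -1): 3*-1=-3, 7*-1=-7, 4*-1=-4, -1*-1=1 -> [-3, -7, -4, 1] (max |s|=7)
Stage 2 (AMPLIFY 2): -3*2=-6, -7*2=-14, -4*2=-8, 1*2=2 -> [-6, -14, -8, 2] (max |s|=14)
Stage 3 (AMPLIFY -2): -6*-2=12, -14*-2=28, -8*-2=16, 2*-2=-4 -> [12, 28, 16, -4] (max |s|=28)
Overall max amplitude: 28

Answer: 28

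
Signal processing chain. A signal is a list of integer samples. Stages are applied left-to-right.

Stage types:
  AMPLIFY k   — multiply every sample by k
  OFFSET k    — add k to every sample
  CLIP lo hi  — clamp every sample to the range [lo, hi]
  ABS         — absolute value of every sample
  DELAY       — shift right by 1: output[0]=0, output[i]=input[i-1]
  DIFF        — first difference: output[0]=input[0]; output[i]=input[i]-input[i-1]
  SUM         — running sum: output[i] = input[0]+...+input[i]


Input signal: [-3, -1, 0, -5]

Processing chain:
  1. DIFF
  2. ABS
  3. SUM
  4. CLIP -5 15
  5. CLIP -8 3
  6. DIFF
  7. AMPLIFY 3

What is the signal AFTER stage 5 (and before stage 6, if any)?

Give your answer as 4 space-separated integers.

Input: [-3, -1, 0, -5]
Stage 1 (DIFF): s[0]=-3, -1--3=2, 0--1=1, -5-0=-5 -> [-3, 2, 1, -5]
Stage 2 (ABS): |-3|=3, |2|=2, |1|=1, |-5|=5 -> [3, 2, 1, 5]
Stage 3 (SUM): sum[0..0]=3, sum[0..1]=5, sum[0..2]=6, sum[0..3]=11 -> [3, 5, 6, 11]
Stage 4 (CLIP -5 15): clip(3,-5,15)=3, clip(5,-5,15)=5, clip(6,-5,15)=6, clip(11,-5,15)=11 -> [3, 5, 6, 11]
Stage 5 (CLIP -8 3): clip(3,-8,3)=3, clip(5,-8,3)=3, clip(6,-8,3)=3, clip(11,-8,3)=3 -> [3, 3, 3, 3]

Answer: 3 3 3 3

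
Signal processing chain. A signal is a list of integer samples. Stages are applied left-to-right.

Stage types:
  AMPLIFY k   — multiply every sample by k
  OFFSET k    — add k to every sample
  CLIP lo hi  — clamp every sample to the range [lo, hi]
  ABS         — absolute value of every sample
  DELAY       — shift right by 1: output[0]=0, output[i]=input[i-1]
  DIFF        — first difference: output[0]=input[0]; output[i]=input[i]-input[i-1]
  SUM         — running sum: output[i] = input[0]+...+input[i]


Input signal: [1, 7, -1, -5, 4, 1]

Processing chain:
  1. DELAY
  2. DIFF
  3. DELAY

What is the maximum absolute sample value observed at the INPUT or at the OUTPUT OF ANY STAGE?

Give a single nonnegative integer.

Answer: 9

Derivation:
Input: [1, 7, -1, -5, 4, 1] (max |s|=7)
Stage 1 (DELAY): [0, 1, 7, -1, -5, 4] = [0, 1, 7, -1, -5, 4] -> [0, 1, 7, -1, -5, 4] (max |s|=7)
Stage 2 (DIFF): s[0]=0, 1-0=1, 7-1=6, -1-7=-8, -5--1=-4, 4--5=9 -> [0, 1, 6, -8, -4, 9] (max |s|=9)
Stage 3 (DELAY): [0, 0, 1, 6, -8, -4] = [0, 0, 1, 6, -8, -4] -> [0, 0, 1, 6, -8, -4] (max |s|=8)
Overall max amplitude: 9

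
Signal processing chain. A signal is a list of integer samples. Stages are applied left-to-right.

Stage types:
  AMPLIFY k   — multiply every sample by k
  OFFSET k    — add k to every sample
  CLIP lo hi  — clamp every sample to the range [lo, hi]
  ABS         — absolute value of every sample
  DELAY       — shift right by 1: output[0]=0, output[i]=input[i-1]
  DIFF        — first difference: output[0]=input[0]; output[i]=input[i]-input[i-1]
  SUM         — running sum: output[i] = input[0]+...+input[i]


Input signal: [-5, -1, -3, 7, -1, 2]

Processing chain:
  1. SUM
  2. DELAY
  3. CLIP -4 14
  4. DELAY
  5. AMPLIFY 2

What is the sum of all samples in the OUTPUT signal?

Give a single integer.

Input: [-5, -1, -3, 7, -1, 2]
Stage 1 (SUM): sum[0..0]=-5, sum[0..1]=-6, sum[0..2]=-9, sum[0..3]=-2, sum[0..4]=-3, sum[0..5]=-1 -> [-5, -6, -9, -2, -3, -1]
Stage 2 (DELAY): [0, -5, -6, -9, -2, -3] = [0, -5, -6, -9, -2, -3] -> [0, -5, -6, -9, -2, -3]
Stage 3 (CLIP -4 14): clip(0,-4,14)=0, clip(-5,-4,14)=-4, clip(-6,-4,14)=-4, clip(-9,-4,14)=-4, clip(-2,-4,14)=-2, clip(-3,-4,14)=-3 -> [0, -4, -4, -4, -2, -3]
Stage 4 (DELAY): [0, 0, -4, -4, -4, -2] = [0, 0, -4, -4, -4, -2] -> [0, 0, -4, -4, -4, -2]
Stage 5 (AMPLIFY 2): 0*2=0, 0*2=0, -4*2=-8, -4*2=-8, -4*2=-8, -2*2=-4 -> [0, 0, -8, -8, -8, -4]
Output sum: -28

Answer: -28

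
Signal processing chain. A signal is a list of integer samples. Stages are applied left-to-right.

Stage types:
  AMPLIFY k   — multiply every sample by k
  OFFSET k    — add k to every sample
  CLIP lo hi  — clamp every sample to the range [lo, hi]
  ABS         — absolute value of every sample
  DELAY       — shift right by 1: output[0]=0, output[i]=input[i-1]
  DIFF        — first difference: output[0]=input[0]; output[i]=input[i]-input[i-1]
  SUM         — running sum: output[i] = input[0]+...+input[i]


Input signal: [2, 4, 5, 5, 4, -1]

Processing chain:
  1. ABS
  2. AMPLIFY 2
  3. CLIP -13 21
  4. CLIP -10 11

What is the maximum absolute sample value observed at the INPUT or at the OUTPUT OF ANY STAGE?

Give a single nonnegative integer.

Answer: 10

Derivation:
Input: [2, 4, 5, 5, 4, -1] (max |s|=5)
Stage 1 (ABS): |2|=2, |4|=4, |5|=5, |5|=5, |4|=4, |-1|=1 -> [2, 4, 5, 5, 4, 1] (max |s|=5)
Stage 2 (AMPLIFY 2): 2*2=4, 4*2=8, 5*2=10, 5*2=10, 4*2=8, 1*2=2 -> [4, 8, 10, 10, 8, 2] (max |s|=10)
Stage 3 (CLIP -13 21): clip(4,-13,21)=4, clip(8,-13,21)=8, clip(10,-13,21)=10, clip(10,-13,21)=10, clip(8,-13,21)=8, clip(2,-13,21)=2 -> [4, 8, 10, 10, 8, 2] (max |s|=10)
Stage 4 (CLIP -10 11): clip(4,-10,11)=4, clip(8,-10,11)=8, clip(10,-10,11)=10, clip(10,-10,11)=10, clip(8,-10,11)=8, clip(2,-10,11)=2 -> [4, 8, 10, 10, 8, 2] (max |s|=10)
Overall max amplitude: 10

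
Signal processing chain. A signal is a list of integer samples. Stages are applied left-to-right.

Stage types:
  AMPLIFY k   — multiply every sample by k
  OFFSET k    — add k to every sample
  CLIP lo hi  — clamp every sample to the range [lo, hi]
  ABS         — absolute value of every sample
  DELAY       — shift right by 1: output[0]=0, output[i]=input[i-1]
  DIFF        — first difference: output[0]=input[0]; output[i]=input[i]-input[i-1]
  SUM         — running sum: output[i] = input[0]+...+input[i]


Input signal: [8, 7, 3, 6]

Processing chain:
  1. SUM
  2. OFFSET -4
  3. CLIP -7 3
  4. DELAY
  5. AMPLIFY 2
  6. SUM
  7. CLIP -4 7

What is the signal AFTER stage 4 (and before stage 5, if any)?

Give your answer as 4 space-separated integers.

Input: [8, 7, 3, 6]
Stage 1 (SUM): sum[0..0]=8, sum[0..1]=15, sum[0..2]=18, sum[0..3]=24 -> [8, 15, 18, 24]
Stage 2 (OFFSET -4): 8+-4=4, 15+-4=11, 18+-4=14, 24+-4=20 -> [4, 11, 14, 20]
Stage 3 (CLIP -7 3): clip(4,-7,3)=3, clip(11,-7,3)=3, clip(14,-7,3)=3, clip(20,-7,3)=3 -> [3, 3, 3, 3]
Stage 4 (DELAY): [0, 3, 3, 3] = [0, 3, 3, 3] -> [0, 3, 3, 3]

Answer: 0 3 3 3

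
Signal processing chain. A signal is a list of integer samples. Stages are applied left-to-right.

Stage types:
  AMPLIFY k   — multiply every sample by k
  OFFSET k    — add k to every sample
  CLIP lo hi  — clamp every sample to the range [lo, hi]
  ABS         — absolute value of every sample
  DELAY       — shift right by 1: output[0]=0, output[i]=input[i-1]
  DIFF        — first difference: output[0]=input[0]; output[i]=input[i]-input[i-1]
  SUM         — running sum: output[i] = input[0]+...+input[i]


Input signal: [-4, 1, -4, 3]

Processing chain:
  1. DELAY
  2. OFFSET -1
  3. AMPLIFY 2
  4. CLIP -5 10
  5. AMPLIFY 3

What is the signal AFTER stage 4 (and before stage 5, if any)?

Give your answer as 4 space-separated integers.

Answer: -2 -5 0 -5

Derivation:
Input: [-4, 1, -4, 3]
Stage 1 (DELAY): [0, -4, 1, -4] = [0, -4, 1, -4] -> [0, -4, 1, -4]
Stage 2 (OFFSET -1): 0+-1=-1, -4+-1=-5, 1+-1=0, -4+-1=-5 -> [-1, -5, 0, -5]
Stage 3 (AMPLIFY 2): -1*2=-2, -5*2=-10, 0*2=0, -5*2=-10 -> [-2, -10, 0, -10]
Stage 4 (CLIP -5 10): clip(-2,-5,10)=-2, clip(-10,-5,10)=-5, clip(0,-5,10)=0, clip(-10,-5,10)=-5 -> [-2, -5, 0, -5]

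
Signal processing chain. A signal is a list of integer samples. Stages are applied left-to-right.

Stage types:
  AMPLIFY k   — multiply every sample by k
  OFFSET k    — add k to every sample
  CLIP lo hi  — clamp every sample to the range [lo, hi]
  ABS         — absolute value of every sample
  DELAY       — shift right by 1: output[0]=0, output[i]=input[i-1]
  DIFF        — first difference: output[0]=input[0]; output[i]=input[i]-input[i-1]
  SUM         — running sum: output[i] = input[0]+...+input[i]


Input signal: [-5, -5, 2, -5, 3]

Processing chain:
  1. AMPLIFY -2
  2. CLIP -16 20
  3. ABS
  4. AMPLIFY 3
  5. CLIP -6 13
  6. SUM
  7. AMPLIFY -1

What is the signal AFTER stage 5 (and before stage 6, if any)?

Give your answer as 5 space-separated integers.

Answer: 13 13 12 13 13

Derivation:
Input: [-5, -5, 2, -5, 3]
Stage 1 (AMPLIFY -2): -5*-2=10, -5*-2=10, 2*-2=-4, -5*-2=10, 3*-2=-6 -> [10, 10, -4, 10, -6]
Stage 2 (CLIP -16 20): clip(10,-16,20)=10, clip(10,-16,20)=10, clip(-4,-16,20)=-4, clip(10,-16,20)=10, clip(-6,-16,20)=-6 -> [10, 10, -4, 10, -6]
Stage 3 (ABS): |10|=10, |10|=10, |-4|=4, |10|=10, |-6|=6 -> [10, 10, 4, 10, 6]
Stage 4 (AMPLIFY 3): 10*3=30, 10*3=30, 4*3=12, 10*3=30, 6*3=18 -> [30, 30, 12, 30, 18]
Stage 5 (CLIP -6 13): clip(30,-6,13)=13, clip(30,-6,13)=13, clip(12,-6,13)=12, clip(30,-6,13)=13, clip(18,-6,13)=13 -> [13, 13, 12, 13, 13]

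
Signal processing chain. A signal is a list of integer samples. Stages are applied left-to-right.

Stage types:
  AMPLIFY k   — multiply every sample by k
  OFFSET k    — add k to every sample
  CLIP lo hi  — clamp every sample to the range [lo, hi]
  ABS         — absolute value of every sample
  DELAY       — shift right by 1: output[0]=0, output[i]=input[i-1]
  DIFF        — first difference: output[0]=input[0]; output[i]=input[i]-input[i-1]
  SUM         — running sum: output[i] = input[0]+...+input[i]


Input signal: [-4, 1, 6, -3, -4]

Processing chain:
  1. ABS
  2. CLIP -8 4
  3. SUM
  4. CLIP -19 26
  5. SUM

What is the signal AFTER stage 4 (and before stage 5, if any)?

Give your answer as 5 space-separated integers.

Input: [-4, 1, 6, -3, -4]
Stage 1 (ABS): |-4|=4, |1|=1, |6|=6, |-3|=3, |-4|=4 -> [4, 1, 6, 3, 4]
Stage 2 (CLIP -8 4): clip(4,-8,4)=4, clip(1,-8,4)=1, clip(6,-8,4)=4, clip(3,-8,4)=3, clip(4,-8,4)=4 -> [4, 1, 4, 3, 4]
Stage 3 (SUM): sum[0..0]=4, sum[0..1]=5, sum[0..2]=9, sum[0..3]=12, sum[0..4]=16 -> [4, 5, 9, 12, 16]
Stage 4 (CLIP -19 26): clip(4,-19,26)=4, clip(5,-19,26)=5, clip(9,-19,26)=9, clip(12,-19,26)=12, clip(16,-19,26)=16 -> [4, 5, 9, 12, 16]

Answer: 4 5 9 12 16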